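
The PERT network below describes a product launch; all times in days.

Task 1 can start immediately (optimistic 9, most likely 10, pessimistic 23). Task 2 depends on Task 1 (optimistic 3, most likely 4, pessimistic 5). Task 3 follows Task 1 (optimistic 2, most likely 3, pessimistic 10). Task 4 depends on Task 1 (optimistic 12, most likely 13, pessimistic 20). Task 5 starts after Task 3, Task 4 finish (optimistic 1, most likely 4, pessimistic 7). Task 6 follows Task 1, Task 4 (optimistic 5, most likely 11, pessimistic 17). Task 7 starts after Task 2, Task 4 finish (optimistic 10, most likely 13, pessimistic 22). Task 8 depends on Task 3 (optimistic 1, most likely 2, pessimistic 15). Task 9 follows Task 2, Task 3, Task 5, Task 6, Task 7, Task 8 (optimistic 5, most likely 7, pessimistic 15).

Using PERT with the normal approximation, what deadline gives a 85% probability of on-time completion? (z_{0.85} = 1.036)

te_Task 1 = (9 + 4·10 + 23)/6 = 72/6 = 12; σ²_Task 1 = ((23−9)/6)² = 5.444
te_Task 2 = (3 + 4·4 + 5)/6 = 24/6 = 4; σ²_Task 2 = ((5−3)/6)² = 0.111
te_Task 3 = (2 + 4·3 + 10)/6 = 24/6 = 4; σ²_Task 3 = ((10−2)/6)² = 1.778
te_Task 4 = (12 + 4·13 + 20)/6 = 84/6 = 14; σ²_Task 4 = ((20−12)/6)² = 1.778
te_Task 5 = (1 + 4·4 + 7)/6 = 24/6 = 4; σ²_Task 5 = ((7−1)/6)² = 1.000
te_Task 6 = (5 + 4·11 + 17)/6 = 66/6 = 11; σ²_Task 6 = ((17−5)/6)² = 4.000
te_Task 7 = (10 + 4·13 + 22)/6 = 84/6 = 14; σ²_Task 7 = ((22−10)/6)² = 4.000
te_Task 8 = (1 + 4·2 + 15)/6 = 24/6 = 4; σ²_Task 8 = ((15−1)/6)² = 5.444
te_Task 9 = (5 + 4·7 + 15)/6 = 48/6 = 8; σ²_Task 9 = ((15−5)/6)² = 2.778

Forward pass:
ES_Task 1 = 0; EF_Task 1 = 12
ES_Task 2 = 12; EF_Task 2 = 12+4 = 16
ES_Task 3 = 12; EF_Task 3 = 12+4 = 16
ES_Task 4 = 12; EF_Task 4 = 12+14 = 26
ES_Task 5 = max(EF_Task 3=16, EF_Task 4=26) = 26; EF_Task 5 = 26+4 = 30
ES_Task 6 = max(EF_Task 1=12, EF_Task 4=26) = 26; EF_Task 6 = 26+11 = 37
ES_Task 7 = max(EF_Task 2=16, EF_Task 4=26) = 26; EF_Task 7 = 26+14 = 40
ES_Task 8 = 16; EF_Task 8 = 16+4 = 20
ES_Task 9 = max(EF_Task 2=16, EF_Task 3=16, EF_Task 5=30, EF_Task 6=37, EF_Task 7=40, EF_Task 8=20) = 40; EF_Task 9 = 40+8 = 48
Expected project duration μ = 48 days. Critical path: Task 1 → Task 4 → Task 7 → Task 9.

Variance along critical path = 5.444 + 1.778 + 4.000 + 2.778 = 14.000; σ = 3.742 days.
D = μ + z·σ = 48 + 1.036·3.742 = 51.9 days

51.9 days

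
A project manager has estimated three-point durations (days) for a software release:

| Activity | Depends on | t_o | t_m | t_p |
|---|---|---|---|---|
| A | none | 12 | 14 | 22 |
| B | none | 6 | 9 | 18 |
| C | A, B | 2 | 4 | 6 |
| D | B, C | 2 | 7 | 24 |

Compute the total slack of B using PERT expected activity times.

5 days

te_A = (12 + 4·14 + 22)/6 = 90/6 = 15
te_B = (6 + 4·9 + 18)/6 = 60/6 = 10
te_C = (2 + 4·4 + 6)/6 = 24/6 = 4
te_D = (2 + 4·7 + 24)/6 = 54/6 = 9

Forward pass:
ES_A = 0; EF_A = 15
ES_B = 0; EF_B = 10
ES_C = max(EF_A=15, EF_B=10) = 15; EF_C = 15+4 = 19
ES_D = max(EF_B=10, EF_C=19) = 19; EF_D = 19+9 = 28
Expected project duration μ = 28 days. Critical path: A → C → D.

Backward pass:
LF_D = 28; LS_D = 28−9 = 19
LF_C = LS_D = 19; LS_C = 19−4 = 15
LF_B = min(LS_C=15, LS_D=19) = 15; LS_B = 15−10 = 5
LF_A = LS_C = 15; LS_A = 15−15 = 0
Slack_B = LS_B − ES_B = 5 − 0 = 5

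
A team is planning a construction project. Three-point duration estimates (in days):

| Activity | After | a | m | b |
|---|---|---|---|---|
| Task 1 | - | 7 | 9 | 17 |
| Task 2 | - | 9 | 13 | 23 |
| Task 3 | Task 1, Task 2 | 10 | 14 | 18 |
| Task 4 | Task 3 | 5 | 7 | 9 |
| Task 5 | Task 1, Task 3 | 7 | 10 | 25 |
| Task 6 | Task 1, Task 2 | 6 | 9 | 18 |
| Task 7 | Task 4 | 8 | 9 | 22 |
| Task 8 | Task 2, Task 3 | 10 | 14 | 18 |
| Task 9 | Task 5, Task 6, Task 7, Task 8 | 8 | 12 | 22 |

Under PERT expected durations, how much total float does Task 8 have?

te_Task 1 = (7 + 4·9 + 17)/6 = 60/6 = 10
te_Task 2 = (9 + 4·13 + 23)/6 = 84/6 = 14
te_Task 3 = (10 + 4·14 + 18)/6 = 84/6 = 14
te_Task 4 = (5 + 4·7 + 9)/6 = 42/6 = 7
te_Task 5 = (7 + 4·10 + 25)/6 = 72/6 = 12
te_Task 6 = (6 + 4·9 + 18)/6 = 60/6 = 10
te_Task 7 = (8 + 4·9 + 22)/6 = 66/6 = 11
te_Task 8 = (10 + 4·14 + 18)/6 = 84/6 = 14
te_Task 9 = (8 + 4·12 + 22)/6 = 78/6 = 13

Forward pass:
ES_Task 1 = 0; EF_Task 1 = 10
ES_Task 2 = 0; EF_Task 2 = 14
ES_Task 3 = max(EF_Task 1=10, EF_Task 2=14) = 14; EF_Task 3 = 14+14 = 28
ES_Task 4 = 28; EF_Task 4 = 28+7 = 35
ES_Task 5 = max(EF_Task 1=10, EF_Task 3=28) = 28; EF_Task 5 = 28+12 = 40
ES_Task 6 = max(EF_Task 1=10, EF_Task 2=14) = 14; EF_Task 6 = 14+10 = 24
ES_Task 7 = 35; EF_Task 7 = 35+11 = 46
ES_Task 8 = max(EF_Task 2=14, EF_Task 3=28) = 28; EF_Task 8 = 28+14 = 42
ES_Task 9 = max(EF_Task 5=40, EF_Task 6=24, EF_Task 7=46, EF_Task 8=42) = 46; EF_Task 9 = 46+13 = 59
Expected project duration μ = 59 days. Critical path: Task 2 → Task 3 → Task 4 → Task 7 → Task 9.

Backward pass:
LF_Task 9 = 59; LS_Task 9 = 59−13 = 46
LF_Task 8 = LS_Task 9 = 46; LS_Task 8 = 46−14 = 32
LF_Task 7 = LS_Task 9 = 46; LS_Task 7 = 46−11 = 35
LF_Task 6 = LS_Task 9 = 46; LS_Task 6 = 46−10 = 36
LF_Task 5 = LS_Task 9 = 46; LS_Task 5 = 46−12 = 34
LF_Task 4 = LS_Task 7 = 35; LS_Task 4 = 35−7 = 28
LF_Task 3 = min(LS_Task 4=28, LS_Task 5=34, LS_Task 8=32) = 28; LS_Task 3 = 28−14 = 14
LF_Task 2 = min(LS_Task 3=14, LS_Task 6=36, LS_Task 8=32) = 14; LS_Task 2 = 14−14 = 0
LF_Task 1 = min(LS_Task 3=14, LS_Task 5=34, LS_Task 6=36) = 14; LS_Task 1 = 14−10 = 4
Slack_Task 8 = LS_Task 8 − ES_Task 8 = 32 − 28 = 4

4 days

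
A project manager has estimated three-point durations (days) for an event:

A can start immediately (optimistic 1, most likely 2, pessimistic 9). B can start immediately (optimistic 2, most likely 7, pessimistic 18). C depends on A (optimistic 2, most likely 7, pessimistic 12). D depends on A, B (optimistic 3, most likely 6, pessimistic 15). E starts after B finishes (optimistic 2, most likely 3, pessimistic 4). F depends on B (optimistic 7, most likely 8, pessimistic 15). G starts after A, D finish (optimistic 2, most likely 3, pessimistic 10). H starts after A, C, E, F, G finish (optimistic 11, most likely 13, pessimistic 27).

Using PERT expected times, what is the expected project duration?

te_A = (1 + 4·2 + 9)/6 = 18/6 = 3
te_B = (2 + 4·7 + 18)/6 = 48/6 = 8
te_C = (2 + 4·7 + 12)/6 = 42/6 = 7
te_D = (3 + 4·6 + 15)/6 = 42/6 = 7
te_E = (2 + 4·3 + 4)/6 = 18/6 = 3
te_F = (7 + 4·8 + 15)/6 = 54/6 = 9
te_G = (2 + 4·3 + 10)/6 = 24/6 = 4
te_H = (11 + 4·13 + 27)/6 = 90/6 = 15

Forward pass:
ES_A = 0; EF_A = 3
ES_B = 0; EF_B = 8
ES_C = 3; EF_C = 3+7 = 10
ES_D = max(EF_A=3, EF_B=8) = 8; EF_D = 8+7 = 15
ES_E = 8; EF_E = 8+3 = 11
ES_F = 8; EF_F = 8+9 = 17
ES_G = max(EF_A=3, EF_D=15) = 15; EF_G = 15+4 = 19
ES_H = max(EF_A=3, EF_C=10, EF_E=11, EF_F=17, EF_G=19) = 19; EF_H = 19+15 = 34
Expected project duration μ = 34 days. Critical path: B → D → G → H.

34 days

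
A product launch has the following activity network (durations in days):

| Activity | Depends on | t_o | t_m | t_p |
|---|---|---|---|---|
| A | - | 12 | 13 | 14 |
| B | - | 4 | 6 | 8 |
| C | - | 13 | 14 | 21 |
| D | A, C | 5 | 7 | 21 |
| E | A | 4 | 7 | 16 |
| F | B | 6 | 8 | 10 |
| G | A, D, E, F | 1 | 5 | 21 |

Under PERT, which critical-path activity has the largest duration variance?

te_A = (12 + 4·13 + 14)/6 = 78/6 = 13; σ²_A = ((14−12)/6)² = 0.111
te_B = (4 + 4·6 + 8)/6 = 36/6 = 6; σ²_B = ((8−4)/6)² = 0.444
te_C = (13 + 4·14 + 21)/6 = 90/6 = 15; σ²_C = ((21−13)/6)² = 1.778
te_D = (5 + 4·7 + 21)/6 = 54/6 = 9; σ²_D = ((21−5)/6)² = 7.111
te_E = (4 + 4·7 + 16)/6 = 48/6 = 8; σ²_E = ((16−4)/6)² = 4.000
te_F = (6 + 4·8 + 10)/6 = 48/6 = 8; σ²_F = ((10−6)/6)² = 0.444
te_G = (1 + 4·5 + 21)/6 = 42/6 = 7; σ²_G = ((21−1)/6)² = 11.111

Forward pass:
ES_A = 0; EF_A = 13
ES_B = 0; EF_B = 6
ES_C = 0; EF_C = 15
ES_D = max(EF_A=13, EF_C=15) = 15; EF_D = 15+9 = 24
ES_E = 13; EF_E = 13+8 = 21
ES_F = 6; EF_F = 6+8 = 14
ES_G = max(EF_A=13, EF_D=24, EF_E=21, EF_F=14) = 24; EF_G = 24+7 = 31
Expected project duration μ = 31 days. Critical path: C → D → G.

Variances on critical path: σ²_C=1.778, σ²_D=7.111, σ²_G=11.111.
Largest is σ²_G = 11.111.

G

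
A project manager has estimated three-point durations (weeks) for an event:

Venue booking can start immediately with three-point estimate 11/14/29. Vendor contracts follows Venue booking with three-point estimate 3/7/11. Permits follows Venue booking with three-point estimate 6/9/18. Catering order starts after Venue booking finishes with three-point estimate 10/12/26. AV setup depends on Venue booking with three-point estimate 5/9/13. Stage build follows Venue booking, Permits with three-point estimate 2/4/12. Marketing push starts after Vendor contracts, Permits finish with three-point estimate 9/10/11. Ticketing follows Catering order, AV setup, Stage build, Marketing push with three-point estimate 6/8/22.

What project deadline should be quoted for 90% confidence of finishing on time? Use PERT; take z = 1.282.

te_Venue booking = (11 + 4·14 + 29)/6 = 96/6 = 16; σ²_Venue booking = ((29−11)/6)² = 9.000
te_Vendor contracts = (3 + 4·7 + 11)/6 = 42/6 = 7; σ²_Vendor contracts = ((11−3)/6)² = 1.778
te_Permits = (6 + 4·9 + 18)/6 = 60/6 = 10; σ²_Permits = ((18−6)/6)² = 4.000
te_Catering order = (10 + 4·12 + 26)/6 = 84/6 = 14; σ²_Catering order = ((26−10)/6)² = 7.111
te_AV setup = (5 + 4·9 + 13)/6 = 54/6 = 9; σ²_AV setup = ((13−5)/6)² = 1.778
te_Stage build = (2 + 4·4 + 12)/6 = 30/6 = 5; σ²_Stage build = ((12−2)/6)² = 2.778
te_Marketing push = (9 + 4·10 + 11)/6 = 60/6 = 10; σ²_Marketing push = ((11−9)/6)² = 0.111
te_Ticketing = (6 + 4·8 + 22)/6 = 60/6 = 10; σ²_Ticketing = ((22−6)/6)² = 7.111

Forward pass:
ES_Venue booking = 0; EF_Venue booking = 16
ES_Vendor contracts = 16; EF_Vendor contracts = 16+7 = 23
ES_Permits = 16; EF_Permits = 16+10 = 26
ES_Catering order = 16; EF_Catering order = 16+14 = 30
ES_AV setup = 16; EF_AV setup = 16+9 = 25
ES_Stage build = max(EF_Venue booking=16, EF_Permits=26) = 26; EF_Stage build = 26+5 = 31
ES_Marketing push = max(EF_Vendor contracts=23, EF_Permits=26) = 26; EF_Marketing push = 26+10 = 36
ES_Ticketing = max(EF_Catering order=30, EF_AV setup=25, EF_Stage build=31, EF_Marketing push=36) = 36; EF_Ticketing = 36+10 = 46
Expected project duration μ = 46 weeks. Critical path: Venue booking → Permits → Marketing push → Ticketing.

Variance along critical path = 9.000 + 4.000 + 0.111 + 7.111 = 20.222; σ = 4.497 weeks.
D = μ + z·σ = 46 + 1.282·4.497 = 51.8 weeks

51.8 weeks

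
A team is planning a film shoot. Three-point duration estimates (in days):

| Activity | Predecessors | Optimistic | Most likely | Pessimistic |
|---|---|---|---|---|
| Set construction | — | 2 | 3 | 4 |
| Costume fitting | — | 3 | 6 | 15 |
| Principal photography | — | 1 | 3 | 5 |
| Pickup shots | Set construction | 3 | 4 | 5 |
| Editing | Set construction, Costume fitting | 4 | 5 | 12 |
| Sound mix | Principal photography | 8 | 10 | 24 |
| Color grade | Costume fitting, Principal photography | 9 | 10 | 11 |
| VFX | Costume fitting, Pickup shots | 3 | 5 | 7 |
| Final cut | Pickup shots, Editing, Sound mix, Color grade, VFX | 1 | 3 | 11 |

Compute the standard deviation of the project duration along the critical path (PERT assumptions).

2.62 days

te_Set construction = (2 + 4·3 + 4)/6 = 18/6 = 3; σ²_Set construction = ((4−2)/6)² = 0.111
te_Costume fitting = (3 + 4·6 + 15)/6 = 42/6 = 7; σ²_Costume fitting = ((15−3)/6)² = 4.000
te_Principal photography = (1 + 4·3 + 5)/6 = 18/6 = 3; σ²_Principal photography = ((5−1)/6)² = 0.444
te_Pickup shots = (3 + 4·4 + 5)/6 = 24/6 = 4; σ²_Pickup shots = ((5−3)/6)² = 0.111
te_Editing = (4 + 4·5 + 12)/6 = 36/6 = 6; σ²_Editing = ((12−4)/6)² = 1.778
te_Sound mix = (8 + 4·10 + 24)/6 = 72/6 = 12; σ²_Sound mix = ((24−8)/6)² = 7.111
te_Color grade = (9 + 4·10 + 11)/6 = 60/6 = 10; σ²_Color grade = ((11−9)/6)² = 0.111
te_VFX = (3 + 4·5 + 7)/6 = 30/6 = 5; σ²_VFX = ((7−3)/6)² = 0.444
te_Final cut = (1 + 4·3 + 11)/6 = 24/6 = 4; σ²_Final cut = ((11−1)/6)² = 2.778

Forward pass:
ES_Set construction = 0; EF_Set construction = 3
ES_Costume fitting = 0; EF_Costume fitting = 7
ES_Principal photography = 0; EF_Principal photography = 3
ES_Pickup shots = 3; EF_Pickup shots = 3+4 = 7
ES_Editing = max(EF_Set construction=3, EF_Costume fitting=7) = 7; EF_Editing = 7+6 = 13
ES_Sound mix = 3; EF_Sound mix = 3+12 = 15
ES_Color grade = max(EF_Costume fitting=7, EF_Principal photography=3) = 7; EF_Color grade = 7+10 = 17
ES_VFX = max(EF_Costume fitting=7, EF_Pickup shots=7) = 7; EF_VFX = 7+5 = 12
ES_Final cut = max(EF_Pickup shots=7, EF_Editing=13, EF_Sound mix=15, EF_Color grade=17, EF_VFX=12) = 17; EF_Final cut = 17+4 = 21
Expected project duration μ = 21 days. Critical path: Costume fitting → Color grade → Final cut.

Variance along critical path = 4.000 + 0.111 + 2.778 = 6.889
σ = √6.889 = 2.625 days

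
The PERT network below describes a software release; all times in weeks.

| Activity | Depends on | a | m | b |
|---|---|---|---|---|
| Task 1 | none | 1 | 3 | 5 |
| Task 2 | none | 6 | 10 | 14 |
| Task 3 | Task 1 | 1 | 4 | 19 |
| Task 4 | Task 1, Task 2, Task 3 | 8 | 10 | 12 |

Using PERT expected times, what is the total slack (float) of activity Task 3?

te_Task 1 = (1 + 4·3 + 5)/6 = 18/6 = 3
te_Task 2 = (6 + 4·10 + 14)/6 = 60/6 = 10
te_Task 3 = (1 + 4·4 + 19)/6 = 36/6 = 6
te_Task 4 = (8 + 4·10 + 12)/6 = 60/6 = 10

Forward pass:
ES_Task 1 = 0; EF_Task 1 = 3
ES_Task 2 = 0; EF_Task 2 = 10
ES_Task 3 = 3; EF_Task 3 = 3+6 = 9
ES_Task 4 = max(EF_Task 1=3, EF_Task 2=10, EF_Task 3=9) = 10; EF_Task 4 = 10+10 = 20
Expected project duration μ = 20 weeks. Critical path: Task 2 → Task 4.

Backward pass:
LF_Task 4 = 20; LS_Task 4 = 20−10 = 10
LF_Task 3 = LS_Task 4 = 10; LS_Task 3 = 10−6 = 4
LF_Task 2 = LS_Task 4 = 10; LS_Task 2 = 10−10 = 0
LF_Task 1 = min(LS_Task 3=4, LS_Task 4=10) = 4; LS_Task 1 = 4−3 = 1
Slack_Task 3 = LS_Task 3 − ES_Task 3 = 4 − 3 = 1

1 weeks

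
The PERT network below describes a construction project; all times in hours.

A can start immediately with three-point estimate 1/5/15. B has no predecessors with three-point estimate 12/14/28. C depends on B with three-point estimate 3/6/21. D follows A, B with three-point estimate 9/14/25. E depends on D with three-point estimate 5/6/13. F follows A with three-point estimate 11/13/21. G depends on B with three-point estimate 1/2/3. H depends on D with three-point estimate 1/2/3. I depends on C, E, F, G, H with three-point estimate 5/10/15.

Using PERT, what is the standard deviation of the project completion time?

4.33 hours

te_A = (1 + 4·5 + 15)/6 = 36/6 = 6; σ²_A = ((15−1)/6)² = 5.444
te_B = (12 + 4·14 + 28)/6 = 96/6 = 16; σ²_B = ((28−12)/6)² = 7.111
te_C = (3 + 4·6 + 21)/6 = 48/6 = 8; σ²_C = ((21−3)/6)² = 9.000
te_D = (9 + 4·14 + 25)/6 = 90/6 = 15; σ²_D = ((25−9)/6)² = 7.111
te_E = (5 + 4·6 + 13)/6 = 42/6 = 7; σ²_E = ((13−5)/6)² = 1.778
te_F = (11 + 4·13 + 21)/6 = 84/6 = 14; σ²_F = ((21−11)/6)² = 2.778
te_G = (1 + 4·2 + 3)/6 = 12/6 = 2; σ²_G = ((3−1)/6)² = 0.111
te_H = (1 + 4·2 + 3)/6 = 12/6 = 2; σ²_H = ((3−1)/6)² = 0.111
te_I = (5 + 4·10 + 15)/6 = 60/6 = 10; σ²_I = ((15−5)/6)² = 2.778

Forward pass:
ES_A = 0; EF_A = 6
ES_B = 0; EF_B = 16
ES_C = 16; EF_C = 16+8 = 24
ES_D = max(EF_A=6, EF_B=16) = 16; EF_D = 16+15 = 31
ES_E = 31; EF_E = 31+7 = 38
ES_F = 6; EF_F = 6+14 = 20
ES_G = 16; EF_G = 16+2 = 18
ES_H = 31; EF_H = 31+2 = 33
ES_I = max(EF_C=24, EF_E=38, EF_F=20, EF_G=18, EF_H=33) = 38; EF_I = 38+10 = 48
Expected project duration μ = 48 hours. Critical path: B → D → E → I.

Variance along critical path = 7.111 + 7.111 + 1.778 + 2.778 = 18.778
σ = √18.778 = 4.333 hours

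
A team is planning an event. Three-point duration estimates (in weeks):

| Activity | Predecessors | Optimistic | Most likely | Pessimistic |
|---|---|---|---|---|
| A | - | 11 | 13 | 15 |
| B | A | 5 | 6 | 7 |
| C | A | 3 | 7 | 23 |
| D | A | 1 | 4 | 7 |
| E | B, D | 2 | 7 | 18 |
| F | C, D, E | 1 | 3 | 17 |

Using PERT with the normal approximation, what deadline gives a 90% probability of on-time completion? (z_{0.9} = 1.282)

te_A = (11 + 4·13 + 15)/6 = 78/6 = 13; σ²_A = ((15−11)/6)² = 0.444
te_B = (5 + 4·6 + 7)/6 = 36/6 = 6; σ²_B = ((7−5)/6)² = 0.111
te_C = (3 + 4·7 + 23)/6 = 54/6 = 9; σ²_C = ((23−3)/6)² = 11.111
te_D = (1 + 4·4 + 7)/6 = 24/6 = 4; σ²_D = ((7−1)/6)² = 1.000
te_E = (2 + 4·7 + 18)/6 = 48/6 = 8; σ²_E = ((18−2)/6)² = 7.111
te_F = (1 + 4·3 + 17)/6 = 30/6 = 5; σ²_F = ((17−1)/6)² = 7.111

Forward pass:
ES_A = 0; EF_A = 13
ES_B = 13; EF_B = 13+6 = 19
ES_C = 13; EF_C = 13+9 = 22
ES_D = 13; EF_D = 13+4 = 17
ES_E = max(EF_B=19, EF_D=17) = 19; EF_E = 19+8 = 27
ES_F = max(EF_C=22, EF_D=17, EF_E=27) = 27; EF_F = 27+5 = 32
Expected project duration μ = 32 weeks. Critical path: A → B → E → F.

Variance along critical path = 0.444 + 0.111 + 7.111 + 7.111 = 14.778; σ = 3.844 weeks.
D = μ + z·σ = 32 + 1.282·3.844 = 36.9 weeks

36.9 weeks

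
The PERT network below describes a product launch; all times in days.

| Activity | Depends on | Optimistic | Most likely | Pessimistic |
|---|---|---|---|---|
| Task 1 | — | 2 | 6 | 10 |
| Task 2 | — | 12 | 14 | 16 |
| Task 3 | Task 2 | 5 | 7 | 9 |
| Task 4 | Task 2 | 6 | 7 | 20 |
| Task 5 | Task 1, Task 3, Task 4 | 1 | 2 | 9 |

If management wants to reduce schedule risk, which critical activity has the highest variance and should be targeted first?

te_Task 1 = (2 + 4·6 + 10)/6 = 36/6 = 6; σ²_Task 1 = ((10−2)/6)² = 1.778
te_Task 2 = (12 + 4·14 + 16)/6 = 84/6 = 14; σ²_Task 2 = ((16−12)/6)² = 0.444
te_Task 3 = (5 + 4·7 + 9)/6 = 42/6 = 7; σ²_Task 3 = ((9−5)/6)² = 0.444
te_Task 4 = (6 + 4·7 + 20)/6 = 54/6 = 9; σ²_Task 4 = ((20−6)/6)² = 5.444
te_Task 5 = (1 + 4·2 + 9)/6 = 18/6 = 3; σ²_Task 5 = ((9−1)/6)² = 1.778

Forward pass:
ES_Task 1 = 0; EF_Task 1 = 6
ES_Task 2 = 0; EF_Task 2 = 14
ES_Task 3 = 14; EF_Task 3 = 14+7 = 21
ES_Task 4 = 14; EF_Task 4 = 14+9 = 23
ES_Task 5 = max(EF_Task 1=6, EF_Task 3=21, EF_Task 4=23) = 23; EF_Task 5 = 23+3 = 26
Expected project duration μ = 26 days. Critical path: Task 2 → Task 4 → Task 5.

Variances on critical path: σ²_Task 2=0.444, σ²_Task 4=5.444, σ²_Task 5=1.778.
Largest is σ²_Task 4 = 5.444.

Task 4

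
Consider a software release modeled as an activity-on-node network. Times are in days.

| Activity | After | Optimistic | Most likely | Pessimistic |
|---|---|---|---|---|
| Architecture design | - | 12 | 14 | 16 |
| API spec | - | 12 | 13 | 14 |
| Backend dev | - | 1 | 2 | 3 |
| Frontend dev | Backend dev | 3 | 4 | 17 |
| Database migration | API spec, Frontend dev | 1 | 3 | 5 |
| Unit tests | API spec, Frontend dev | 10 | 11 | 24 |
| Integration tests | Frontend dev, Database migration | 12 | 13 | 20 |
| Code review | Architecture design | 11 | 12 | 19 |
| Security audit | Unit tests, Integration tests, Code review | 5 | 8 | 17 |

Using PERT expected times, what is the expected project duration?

te_Architecture design = (12 + 4·14 + 16)/6 = 84/6 = 14
te_API spec = (12 + 4·13 + 14)/6 = 78/6 = 13
te_Backend dev = (1 + 4·2 + 3)/6 = 12/6 = 2
te_Frontend dev = (3 + 4·4 + 17)/6 = 36/6 = 6
te_Database migration = (1 + 4·3 + 5)/6 = 18/6 = 3
te_Unit tests = (10 + 4·11 + 24)/6 = 78/6 = 13
te_Integration tests = (12 + 4·13 + 20)/6 = 84/6 = 14
te_Code review = (11 + 4·12 + 19)/6 = 78/6 = 13
te_Security audit = (5 + 4·8 + 17)/6 = 54/6 = 9

Forward pass:
ES_Architecture design = 0; EF_Architecture design = 14
ES_API spec = 0; EF_API spec = 13
ES_Backend dev = 0; EF_Backend dev = 2
ES_Frontend dev = 2; EF_Frontend dev = 2+6 = 8
ES_Database migration = max(EF_API spec=13, EF_Frontend dev=8) = 13; EF_Database migration = 13+3 = 16
ES_Unit tests = max(EF_API spec=13, EF_Frontend dev=8) = 13; EF_Unit tests = 13+13 = 26
ES_Integration tests = max(EF_Frontend dev=8, EF_Database migration=16) = 16; EF_Integration tests = 16+14 = 30
ES_Code review = 14; EF_Code review = 14+13 = 27
ES_Security audit = max(EF_Unit tests=26, EF_Integration tests=30, EF_Code review=27) = 30; EF_Security audit = 30+9 = 39
Expected project duration μ = 39 days. Critical path: API spec → Database migration → Integration tests → Security audit.

39 days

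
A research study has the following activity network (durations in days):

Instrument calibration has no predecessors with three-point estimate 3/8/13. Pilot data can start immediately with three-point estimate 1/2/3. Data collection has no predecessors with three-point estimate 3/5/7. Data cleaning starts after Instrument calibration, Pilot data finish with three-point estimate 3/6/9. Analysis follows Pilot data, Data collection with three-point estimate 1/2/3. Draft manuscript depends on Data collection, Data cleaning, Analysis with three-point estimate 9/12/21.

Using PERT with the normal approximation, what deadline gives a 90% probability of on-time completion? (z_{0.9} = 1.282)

te_Instrument calibration = (3 + 4·8 + 13)/6 = 48/6 = 8; σ²_Instrument calibration = ((13−3)/6)² = 2.778
te_Pilot data = (1 + 4·2 + 3)/6 = 12/6 = 2; σ²_Pilot data = ((3−1)/6)² = 0.111
te_Data collection = (3 + 4·5 + 7)/6 = 30/6 = 5; σ²_Data collection = ((7−3)/6)² = 0.444
te_Data cleaning = (3 + 4·6 + 9)/6 = 36/6 = 6; σ²_Data cleaning = ((9−3)/6)² = 1.000
te_Analysis = (1 + 4·2 + 3)/6 = 12/6 = 2; σ²_Analysis = ((3−1)/6)² = 0.111
te_Draft manuscript = (9 + 4·12 + 21)/6 = 78/6 = 13; σ²_Draft manuscript = ((21−9)/6)² = 4.000

Forward pass:
ES_Instrument calibration = 0; EF_Instrument calibration = 8
ES_Pilot data = 0; EF_Pilot data = 2
ES_Data collection = 0; EF_Data collection = 5
ES_Data cleaning = max(EF_Instrument calibration=8, EF_Pilot data=2) = 8; EF_Data cleaning = 8+6 = 14
ES_Analysis = max(EF_Pilot data=2, EF_Data collection=5) = 5; EF_Analysis = 5+2 = 7
ES_Draft manuscript = max(EF_Data collection=5, EF_Data cleaning=14, EF_Analysis=7) = 14; EF_Draft manuscript = 14+13 = 27
Expected project duration μ = 27 days. Critical path: Instrument calibration → Data cleaning → Draft manuscript.

Variance along critical path = 2.778 + 1.000 + 4.000 = 7.778; σ = 2.789 days.
D = μ + z·σ = 27 + 1.282·2.789 = 30.6 days

30.6 days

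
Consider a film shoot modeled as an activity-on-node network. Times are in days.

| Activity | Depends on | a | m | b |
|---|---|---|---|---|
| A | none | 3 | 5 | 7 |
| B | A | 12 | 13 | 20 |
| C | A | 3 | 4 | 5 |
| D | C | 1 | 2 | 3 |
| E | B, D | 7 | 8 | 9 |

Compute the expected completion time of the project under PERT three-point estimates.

te_A = (3 + 4·5 + 7)/6 = 30/6 = 5
te_B = (12 + 4·13 + 20)/6 = 84/6 = 14
te_C = (3 + 4·4 + 5)/6 = 24/6 = 4
te_D = (1 + 4·2 + 3)/6 = 12/6 = 2
te_E = (7 + 4·8 + 9)/6 = 48/6 = 8

Forward pass:
ES_A = 0; EF_A = 5
ES_B = 5; EF_B = 5+14 = 19
ES_C = 5; EF_C = 5+4 = 9
ES_D = 9; EF_D = 9+2 = 11
ES_E = max(EF_B=19, EF_D=11) = 19; EF_E = 19+8 = 27
Expected project duration μ = 27 days. Critical path: A → B → E.

27 days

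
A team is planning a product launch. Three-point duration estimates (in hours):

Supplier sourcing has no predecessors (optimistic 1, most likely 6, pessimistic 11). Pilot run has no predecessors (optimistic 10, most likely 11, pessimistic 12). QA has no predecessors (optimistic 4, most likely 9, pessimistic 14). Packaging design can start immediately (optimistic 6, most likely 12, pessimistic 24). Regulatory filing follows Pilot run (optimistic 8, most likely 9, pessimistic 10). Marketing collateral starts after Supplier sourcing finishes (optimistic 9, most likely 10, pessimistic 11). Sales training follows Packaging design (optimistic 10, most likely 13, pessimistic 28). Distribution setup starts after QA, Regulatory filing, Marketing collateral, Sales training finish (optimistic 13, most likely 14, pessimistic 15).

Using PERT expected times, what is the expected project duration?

42 hours

te_Supplier sourcing = (1 + 4·6 + 11)/6 = 36/6 = 6
te_Pilot run = (10 + 4·11 + 12)/6 = 66/6 = 11
te_QA = (4 + 4·9 + 14)/6 = 54/6 = 9
te_Packaging design = (6 + 4·12 + 24)/6 = 78/6 = 13
te_Regulatory filing = (8 + 4·9 + 10)/6 = 54/6 = 9
te_Marketing collateral = (9 + 4·10 + 11)/6 = 60/6 = 10
te_Sales training = (10 + 4·13 + 28)/6 = 90/6 = 15
te_Distribution setup = (13 + 4·14 + 15)/6 = 84/6 = 14

Forward pass:
ES_Supplier sourcing = 0; EF_Supplier sourcing = 6
ES_Pilot run = 0; EF_Pilot run = 11
ES_QA = 0; EF_QA = 9
ES_Packaging design = 0; EF_Packaging design = 13
ES_Regulatory filing = 11; EF_Regulatory filing = 11+9 = 20
ES_Marketing collateral = 6; EF_Marketing collateral = 6+10 = 16
ES_Sales training = 13; EF_Sales training = 13+15 = 28
ES_Distribution setup = max(EF_QA=9, EF_Regulatory filing=20, EF_Marketing collateral=16, EF_Sales training=28) = 28; EF_Distribution setup = 28+14 = 42
Expected project duration μ = 42 hours. Critical path: Packaging design → Sales training → Distribution setup.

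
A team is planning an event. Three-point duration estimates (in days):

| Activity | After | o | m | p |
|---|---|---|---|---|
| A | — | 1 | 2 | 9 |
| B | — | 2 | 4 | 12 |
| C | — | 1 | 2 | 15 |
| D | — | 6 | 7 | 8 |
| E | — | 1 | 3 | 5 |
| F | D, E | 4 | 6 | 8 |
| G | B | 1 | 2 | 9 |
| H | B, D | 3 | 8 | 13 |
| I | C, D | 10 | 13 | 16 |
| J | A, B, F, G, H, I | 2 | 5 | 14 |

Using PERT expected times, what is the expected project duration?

26 days

te_A = (1 + 4·2 + 9)/6 = 18/6 = 3
te_B = (2 + 4·4 + 12)/6 = 30/6 = 5
te_C = (1 + 4·2 + 15)/6 = 24/6 = 4
te_D = (6 + 4·7 + 8)/6 = 42/6 = 7
te_E = (1 + 4·3 + 5)/6 = 18/6 = 3
te_F = (4 + 4·6 + 8)/6 = 36/6 = 6
te_G = (1 + 4·2 + 9)/6 = 18/6 = 3
te_H = (3 + 4·8 + 13)/6 = 48/6 = 8
te_I = (10 + 4·13 + 16)/6 = 78/6 = 13
te_J = (2 + 4·5 + 14)/6 = 36/6 = 6

Forward pass:
ES_A = 0; EF_A = 3
ES_B = 0; EF_B = 5
ES_C = 0; EF_C = 4
ES_D = 0; EF_D = 7
ES_E = 0; EF_E = 3
ES_F = max(EF_D=7, EF_E=3) = 7; EF_F = 7+6 = 13
ES_G = 5; EF_G = 5+3 = 8
ES_H = max(EF_B=5, EF_D=7) = 7; EF_H = 7+8 = 15
ES_I = max(EF_C=4, EF_D=7) = 7; EF_I = 7+13 = 20
ES_J = max(EF_A=3, EF_B=5, EF_F=13, EF_G=8, EF_H=15, EF_I=20) = 20; EF_J = 20+6 = 26
Expected project duration μ = 26 days. Critical path: D → I → J.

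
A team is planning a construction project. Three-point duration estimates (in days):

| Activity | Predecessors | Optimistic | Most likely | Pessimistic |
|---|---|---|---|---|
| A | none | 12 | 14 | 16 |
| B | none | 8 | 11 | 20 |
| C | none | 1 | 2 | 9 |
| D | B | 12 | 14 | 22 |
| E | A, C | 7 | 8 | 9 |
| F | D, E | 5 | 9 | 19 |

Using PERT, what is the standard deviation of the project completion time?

te_A = (12 + 4·14 + 16)/6 = 84/6 = 14; σ²_A = ((16−12)/6)² = 0.444
te_B = (8 + 4·11 + 20)/6 = 72/6 = 12; σ²_B = ((20−8)/6)² = 4.000
te_C = (1 + 4·2 + 9)/6 = 18/6 = 3; σ²_C = ((9−1)/6)² = 1.778
te_D = (12 + 4·14 + 22)/6 = 90/6 = 15; σ²_D = ((22−12)/6)² = 2.778
te_E = (7 + 4·8 + 9)/6 = 48/6 = 8; σ²_E = ((9−7)/6)² = 0.111
te_F = (5 + 4·9 + 19)/6 = 60/6 = 10; σ²_F = ((19−5)/6)² = 5.444

Forward pass:
ES_A = 0; EF_A = 14
ES_B = 0; EF_B = 12
ES_C = 0; EF_C = 3
ES_D = 12; EF_D = 12+15 = 27
ES_E = max(EF_A=14, EF_C=3) = 14; EF_E = 14+8 = 22
ES_F = max(EF_D=27, EF_E=22) = 27; EF_F = 27+10 = 37
Expected project duration μ = 37 days. Critical path: B → D → F.

Variance along critical path = 4.000 + 2.778 + 5.444 = 12.222
σ = √12.222 = 3.496 days

3.50 days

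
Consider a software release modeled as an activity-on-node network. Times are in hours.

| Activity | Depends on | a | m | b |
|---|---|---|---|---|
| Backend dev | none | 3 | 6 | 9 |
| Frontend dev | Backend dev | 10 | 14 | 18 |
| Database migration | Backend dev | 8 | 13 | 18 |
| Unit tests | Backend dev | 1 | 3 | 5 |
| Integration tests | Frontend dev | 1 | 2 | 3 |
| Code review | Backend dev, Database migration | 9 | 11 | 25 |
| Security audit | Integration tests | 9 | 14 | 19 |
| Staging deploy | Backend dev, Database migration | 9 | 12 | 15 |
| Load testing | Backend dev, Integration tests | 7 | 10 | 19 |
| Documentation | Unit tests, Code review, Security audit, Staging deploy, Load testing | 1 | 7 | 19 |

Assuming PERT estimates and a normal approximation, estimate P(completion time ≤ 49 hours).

0.904

te_Backend dev = (3 + 4·6 + 9)/6 = 36/6 = 6; σ²_Backend dev = ((9−3)/6)² = 1.000
te_Frontend dev = (10 + 4·14 + 18)/6 = 84/6 = 14; σ²_Frontend dev = ((18−10)/6)² = 1.778
te_Database migration = (8 + 4·13 + 18)/6 = 78/6 = 13; σ²_Database migration = ((18−8)/6)² = 2.778
te_Unit tests = (1 + 4·3 + 5)/6 = 18/6 = 3; σ²_Unit tests = ((5−1)/6)² = 0.444
te_Integration tests = (1 + 4·2 + 3)/6 = 12/6 = 2; σ²_Integration tests = ((3−1)/6)² = 0.111
te_Code review = (9 + 4·11 + 25)/6 = 78/6 = 13; σ²_Code review = ((25−9)/6)² = 7.111
te_Security audit = (9 + 4·14 + 19)/6 = 84/6 = 14; σ²_Security audit = ((19−9)/6)² = 2.778
te_Staging deploy = (9 + 4·12 + 15)/6 = 72/6 = 12; σ²_Staging deploy = ((15−9)/6)² = 1.000
te_Load testing = (7 + 4·10 + 19)/6 = 66/6 = 11; σ²_Load testing = ((19−7)/6)² = 4.000
te_Documentation = (1 + 4·7 + 19)/6 = 48/6 = 8; σ²_Documentation = ((19−1)/6)² = 9.000

Forward pass:
ES_Backend dev = 0; EF_Backend dev = 6
ES_Frontend dev = 6; EF_Frontend dev = 6+14 = 20
ES_Database migration = 6; EF_Database migration = 6+13 = 19
ES_Unit tests = 6; EF_Unit tests = 6+3 = 9
ES_Integration tests = 20; EF_Integration tests = 20+2 = 22
ES_Code review = max(EF_Backend dev=6, EF_Database migration=19) = 19; EF_Code review = 19+13 = 32
ES_Security audit = 22; EF_Security audit = 22+14 = 36
ES_Staging deploy = max(EF_Backend dev=6, EF_Database migration=19) = 19; EF_Staging deploy = 19+12 = 31
ES_Load testing = max(EF_Backend dev=6, EF_Integration tests=22) = 22; EF_Load testing = 22+11 = 33
ES_Documentation = max(EF_Unit tests=9, EF_Code review=32, EF_Security audit=36, EF_Staging deploy=31, EF_Load testing=33) = 36; EF_Documentation = 36+8 = 44
Expected project duration μ = 44 hours. Critical path: Backend dev → Frontend dev → Integration tests → Security audit → Documentation.

Variance along critical path = 1.000 + 1.778 + 0.111 + 2.778 + 9.000 = 14.667; σ = √14.667 = 3.830 hours.
Z = (49 − 44) / 3.830 = 1.306
P(T ≤ 49) = Φ(1.306) ≈ 0.904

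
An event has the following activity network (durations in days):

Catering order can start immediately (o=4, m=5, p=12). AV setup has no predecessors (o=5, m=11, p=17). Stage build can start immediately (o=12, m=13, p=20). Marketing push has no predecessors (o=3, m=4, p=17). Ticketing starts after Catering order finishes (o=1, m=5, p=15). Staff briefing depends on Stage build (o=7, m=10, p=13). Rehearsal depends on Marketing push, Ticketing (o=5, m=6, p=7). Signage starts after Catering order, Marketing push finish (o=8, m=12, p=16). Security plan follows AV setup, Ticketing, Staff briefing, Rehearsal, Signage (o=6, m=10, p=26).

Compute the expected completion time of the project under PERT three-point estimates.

te_Catering order = (4 + 4·5 + 12)/6 = 36/6 = 6
te_AV setup = (5 + 4·11 + 17)/6 = 66/6 = 11
te_Stage build = (12 + 4·13 + 20)/6 = 84/6 = 14
te_Marketing push = (3 + 4·4 + 17)/6 = 36/6 = 6
te_Ticketing = (1 + 4·5 + 15)/6 = 36/6 = 6
te_Staff briefing = (7 + 4·10 + 13)/6 = 60/6 = 10
te_Rehearsal = (5 + 4·6 + 7)/6 = 36/6 = 6
te_Signage = (8 + 4·12 + 16)/6 = 72/6 = 12
te_Security plan = (6 + 4·10 + 26)/6 = 72/6 = 12

Forward pass:
ES_Catering order = 0; EF_Catering order = 6
ES_AV setup = 0; EF_AV setup = 11
ES_Stage build = 0; EF_Stage build = 14
ES_Marketing push = 0; EF_Marketing push = 6
ES_Ticketing = 6; EF_Ticketing = 6+6 = 12
ES_Staff briefing = 14; EF_Staff briefing = 14+10 = 24
ES_Rehearsal = max(EF_Marketing push=6, EF_Ticketing=12) = 12; EF_Rehearsal = 12+6 = 18
ES_Signage = max(EF_Catering order=6, EF_Marketing push=6) = 6; EF_Signage = 6+12 = 18
ES_Security plan = max(EF_AV setup=11, EF_Ticketing=12, EF_Staff briefing=24, EF_Rehearsal=18, EF_Signage=18) = 24; EF_Security plan = 24+12 = 36
Expected project duration μ = 36 days. Critical path: Stage build → Staff briefing → Security plan.

36 days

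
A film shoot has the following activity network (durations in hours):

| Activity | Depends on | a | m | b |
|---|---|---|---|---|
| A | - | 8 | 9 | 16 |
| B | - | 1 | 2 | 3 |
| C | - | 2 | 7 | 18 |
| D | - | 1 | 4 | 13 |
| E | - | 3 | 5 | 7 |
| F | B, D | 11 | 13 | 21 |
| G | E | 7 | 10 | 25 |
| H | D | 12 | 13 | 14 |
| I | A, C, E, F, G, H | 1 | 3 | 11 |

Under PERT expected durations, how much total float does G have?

2 hours

te_A = (8 + 4·9 + 16)/6 = 60/6 = 10
te_B = (1 + 4·2 + 3)/6 = 12/6 = 2
te_C = (2 + 4·7 + 18)/6 = 48/6 = 8
te_D = (1 + 4·4 + 13)/6 = 30/6 = 5
te_E = (3 + 4·5 + 7)/6 = 30/6 = 5
te_F = (11 + 4·13 + 21)/6 = 84/6 = 14
te_G = (7 + 4·10 + 25)/6 = 72/6 = 12
te_H = (12 + 4·13 + 14)/6 = 78/6 = 13
te_I = (1 + 4·3 + 11)/6 = 24/6 = 4

Forward pass:
ES_A = 0; EF_A = 10
ES_B = 0; EF_B = 2
ES_C = 0; EF_C = 8
ES_D = 0; EF_D = 5
ES_E = 0; EF_E = 5
ES_F = max(EF_B=2, EF_D=5) = 5; EF_F = 5+14 = 19
ES_G = 5; EF_G = 5+12 = 17
ES_H = 5; EF_H = 5+13 = 18
ES_I = max(EF_A=10, EF_C=8, EF_E=5, EF_F=19, EF_G=17, EF_H=18) = 19; EF_I = 19+4 = 23
Expected project duration μ = 23 hours. Critical path: D → F → I.

Backward pass:
LF_I = 23; LS_I = 23−4 = 19
LF_H = LS_I = 19; LS_H = 19−13 = 6
LF_G = LS_I = 19; LS_G = 19−12 = 7
LF_F = LS_I = 19; LS_F = 19−14 = 5
LF_E = min(LS_G=7, LS_I=19) = 7; LS_E = 7−5 = 2
LF_D = min(LS_F=5, LS_H=6) = 5; LS_D = 5−5 = 0
LF_C = LS_I = 19; LS_C = 19−8 = 11
LF_B = LS_F = 5; LS_B = 5−2 = 3
LF_A = LS_I = 19; LS_A = 19−10 = 9
Slack_G = LS_G − ES_G = 7 − 5 = 2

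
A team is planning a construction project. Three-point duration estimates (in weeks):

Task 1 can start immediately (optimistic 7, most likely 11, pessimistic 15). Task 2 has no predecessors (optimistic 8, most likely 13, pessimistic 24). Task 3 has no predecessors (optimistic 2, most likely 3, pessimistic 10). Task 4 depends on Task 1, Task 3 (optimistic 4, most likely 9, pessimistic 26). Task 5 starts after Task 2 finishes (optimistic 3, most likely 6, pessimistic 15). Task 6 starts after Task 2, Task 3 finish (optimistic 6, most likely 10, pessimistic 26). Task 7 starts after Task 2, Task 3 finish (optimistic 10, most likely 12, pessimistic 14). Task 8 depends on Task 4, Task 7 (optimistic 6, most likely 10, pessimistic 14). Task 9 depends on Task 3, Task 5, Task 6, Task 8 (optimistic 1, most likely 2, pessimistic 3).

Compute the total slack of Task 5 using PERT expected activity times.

te_Task 1 = (7 + 4·11 + 15)/6 = 66/6 = 11
te_Task 2 = (8 + 4·13 + 24)/6 = 84/6 = 14
te_Task 3 = (2 + 4·3 + 10)/6 = 24/6 = 4
te_Task 4 = (4 + 4·9 + 26)/6 = 66/6 = 11
te_Task 5 = (3 + 4·6 + 15)/6 = 42/6 = 7
te_Task 6 = (6 + 4·10 + 26)/6 = 72/6 = 12
te_Task 7 = (10 + 4·12 + 14)/6 = 72/6 = 12
te_Task 8 = (6 + 4·10 + 14)/6 = 60/6 = 10
te_Task 9 = (1 + 4·2 + 3)/6 = 12/6 = 2

Forward pass:
ES_Task 1 = 0; EF_Task 1 = 11
ES_Task 2 = 0; EF_Task 2 = 14
ES_Task 3 = 0; EF_Task 3 = 4
ES_Task 4 = max(EF_Task 1=11, EF_Task 3=4) = 11; EF_Task 4 = 11+11 = 22
ES_Task 5 = 14; EF_Task 5 = 14+7 = 21
ES_Task 6 = max(EF_Task 2=14, EF_Task 3=4) = 14; EF_Task 6 = 14+12 = 26
ES_Task 7 = max(EF_Task 2=14, EF_Task 3=4) = 14; EF_Task 7 = 14+12 = 26
ES_Task 8 = max(EF_Task 4=22, EF_Task 7=26) = 26; EF_Task 8 = 26+10 = 36
ES_Task 9 = max(EF_Task 3=4, EF_Task 5=21, EF_Task 6=26, EF_Task 8=36) = 36; EF_Task 9 = 36+2 = 38
Expected project duration μ = 38 weeks. Critical path: Task 2 → Task 7 → Task 8 → Task 9.

Backward pass:
LF_Task 9 = 38; LS_Task 9 = 38−2 = 36
LF_Task 8 = LS_Task 9 = 36; LS_Task 8 = 36−10 = 26
LF_Task 7 = LS_Task 8 = 26; LS_Task 7 = 26−12 = 14
LF_Task 6 = LS_Task 9 = 36; LS_Task 6 = 36−12 = 24
LF_Task 5 = LS_Task 9 = 36; LS_Task 5 = 36−7 = 29
LF_Task 4 = LS_Task 8 = 26; LS_Task 4 = 26−11 = 15
LF_Task 3 = min(LS_Task 4=15, LS_Task 6=24, LS_Task 7=14, LS_Task 9=36) = 14; LS_Task 3 = 14−4 = 10
LF_Task 2 = min(LS_Task 5=29, LS_Task 6=24, LS_Task 7=14) = 14; LS_Task 2 = 14−14 = 0
LF_Task 1 = LS_Task 4 = 15; LS_Task 1 = 15−11 = 4
Slack_Task 5 = LS_Task 5 − ES_Task 5 = 29 − 14 = 15

15 weeks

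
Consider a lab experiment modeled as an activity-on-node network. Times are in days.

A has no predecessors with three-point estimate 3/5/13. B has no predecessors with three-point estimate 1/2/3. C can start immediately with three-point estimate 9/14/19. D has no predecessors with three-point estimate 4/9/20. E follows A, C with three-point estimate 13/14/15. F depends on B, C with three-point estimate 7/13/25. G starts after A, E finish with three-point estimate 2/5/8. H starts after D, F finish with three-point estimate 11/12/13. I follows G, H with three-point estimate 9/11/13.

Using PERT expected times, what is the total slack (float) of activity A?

15 days

te_A = (3 + 4·5 + 13)/6 = 36/6 = 6
te_B = (1 + 4·2 + 3)/6 = 12/6 = 2
te_C = (9 + 4·14 + 19)/6 = 84/6 = 14
te_D = (4 + 4·9 + 20)/6 = 60/6 = 10
te_E = (13 + 4·14 + 15)/6 = 84/6 = 14
te_F = (7 + 4·13 + 25)/6 = 84/6 = 14
te_G = (2 + 4·5 + 8)/6 = 30/6 = 5
te_H = (11 + 4·12 + 13)/6 = 72/6 = 12
te_I = (9 + 4·11 + 13)/6 = 66/6 = 11

Forward pass:
ES_A = 0; EF_A = 6
ES_B = 0; EF_B = 2
ES_C = 0; EF_C = 14
ES_D = 0; EF_D = 10
ES_E = max(EF_A=6, EF_C=14) = 14; EF_E = 14+14 = 28
ES_F = max(EF_B=2, EF_C=14) = 14; EF_F = 14+14 = 28
ES_G = max(EF_A=6, EF_E=28) = 28; EF_G = 28+5 = 33
ES_H = max(EF_D=10, EF_F=28) = 28; EF_H = 28+12 = 40
ES_I = max(EF_G=33, EF_H=40) = 40; EF_I = 40+11 = 51
Expected project duration μ = 51 days. Critical path: C → F → H → I.

Backward pass:
LF_I = 51; LS_I = 51−11 = 40
LF_H = LS_I = 40; LS_H = 40−12 = 28
LF_G = LS_I = 40; LS_G = 40−5 = 35
LF_F = LS_H = 28; LS_F = 28−14 = 14
LF_E = LS_G = 35; LS_E = 35−14 = 21
LF_D = LS_H = 28; LS_D = 28−10 = 18
LF_C = min(LS_E=21, LS_F=14) = 14; LS_C = 14−14 = 0
LF_B = LS_F = 14; LS_B = 14−2 = 12
LF_A = min(LS_E=21, LS_G=35) = 21; LS_A = 21−6 = 15
Slack_A = LS_A − ES_A = 15 − 0 = 15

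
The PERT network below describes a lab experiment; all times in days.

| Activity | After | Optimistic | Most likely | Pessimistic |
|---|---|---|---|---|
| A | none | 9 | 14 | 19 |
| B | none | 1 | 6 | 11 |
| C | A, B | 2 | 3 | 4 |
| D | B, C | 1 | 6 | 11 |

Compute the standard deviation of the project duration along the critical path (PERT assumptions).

te_A = (9 + 4·14 + 19)/6 = 84/6 = 14; σ²_A = ((19−9)/6)² = 2.778
te_B = (1 + 4·6 + 11)/6 = 36/6 = 6; σ²_B = ((11−1)/6)² = 2.778
te_C = (2 + 4·3 + 4)/6 = 18/6 = 3; σ²_C = ((4−2)/6)² = 0.111
te_D = (1 + 4·6 + 11)/6 = 36/6 = 6; σ²_D = ((11−1)/6)² = 2.778

Forward pass:
ES_A = 0; EF_A = 14
ES_B = 0; EF_B = 6
ES_C = max(EF_A=14, EF_B=6) = 14; EF_C = 14+3 = 17
ES_D = max(EF_B=6, EF_C=17) = 17; EF_D = 17+6 = 23
Expected project duration μ = 23 days. Critical path: A → C → D.

Variance along critical path = 2.778 + 0.111 + 2.778 = 5.667
σ = √5.667 = 2.380 days

2.38 days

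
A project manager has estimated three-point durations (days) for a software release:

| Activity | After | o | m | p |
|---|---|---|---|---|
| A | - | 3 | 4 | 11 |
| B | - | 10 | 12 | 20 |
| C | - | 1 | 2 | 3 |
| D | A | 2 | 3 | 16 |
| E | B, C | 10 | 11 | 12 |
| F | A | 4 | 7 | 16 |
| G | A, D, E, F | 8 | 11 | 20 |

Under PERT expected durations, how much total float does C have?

te_A = (3 + 4·4 + 11)/6 = 30/6 = 5
te_B = (10 + 4·12 + 20)/6 = 78/6 = 13
te_C = (1 + 4·2 + 3)/6 = 12/6 = 2
te_D = (2 + 4·3 + 16)/6 = 30/6 = 5
te_E = (10 + 4·11 + 12)/6 = 66/6 = 11
te_F = (4 + 4·7 + 16)/6 = 48/6 = 8
te_G = (8 + 4·11 + 20)/6 = 72/6 = 12

Forward pass:
ES_A = 0; EF_A = 5
ES_B = 0; EF_B = 13
ES_C = 0; EF_C = 2
ES_D = 5; EF_D = 5+5 = 10
ES_E = max(EF_B=13, EF_C=2) = 13; EF_E = 13+11 = 24
ES_F = 5; EF_F = 5+8 = 13
ES_G = max(EF_A=5, EF_D=10, EF_E=24, EF_F=13) = 24; EF_G = 24+12 = 36
Expected project duration μ = 36 days. Critical path: B → E → G.

Backward pass:
LF_G = 36; LS_G = 36−12 = 24
LF_F = LS_G = 24; LS_F = 24−8 = 16
LF_E = LS_G = 24; LS_E = 24−11 = 13
LF_D = LS_G = 24; LS_D = 24−5 = 19
LF_C = LS_E = 13; LS_C = 13−2 = 11
LF_B = LS_E = 13; LS_B = 13−13 = 0
LF_A = min(LS_D=19, LS_F=16, LS_G=24) = 16; LS_A = 16−5 = 11
Slack_C = LS_C − ES_C = 11 − 0 = 11

11 days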